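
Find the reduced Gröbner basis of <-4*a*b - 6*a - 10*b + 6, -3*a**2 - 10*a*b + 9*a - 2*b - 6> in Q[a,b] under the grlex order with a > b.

f_1 = -4*a*b - 6*a - 10*b + 6, LT = a*b.
f_2 = -3*a**2 - 10*a*b + 9*a - 2*b - 6, LT = a**2.

S(f_1,f_2): lcm = a**2*b. S = -10/3*a*b**2 + 3/2*a**2 + 11/2*a*b - 2/3*b**2 - 3/2*a - 2*b.
  leading term a*b**2: subtract (5/6*b)·f_1 from -10/3*a*b**2 + 3/2*a**2 + 11/2*a*b - 2/3*b**2 - 3/2*a - 2*b → 3/2*a**2 + 21/2*a*b + 23/3*b**2 - 3/2*a - 7*b
  leading term a**2: subtract (-1/2)·f_2 from 3/2*a**2 + 21/2*a*b + 23/3*b**2 - 3/2*a - 7*b → 11/2*a*b + 23/3*b**2 + 3*a - 8*b - 3
  leading term a*b: subtract (-11/8)·f_1 from 11/2*a*b + 23/3*b**2 + 3*a - 8*b - 3 → 23/3*b**2 - 21/4*a - 87/4*b + 21/4
  leading term b**2: no divisor's leading term divides it; move 23/3*b**2 to the remainder.
  leading term a: no divisor's leading term divides it; move -21/4*a to the remainder.
  leading term b: no divisor's leading term divides it; move -87/4*b to the remainder.
  leading term 1: no divisor's leading term divides it; move 21/4 to the remainder.
  remainder 23/3*b**2 - 21/4*a - 87/4*b + 21/4 ≠ 0; add g_3 = 23/3*b**2 - 21/4*a - 87/4*b + 21/4 to the basis.

S(f_1,g_3): lcm = a*b**2. S = 63/92*a**2 + 399/92*a*b + 5/2*b**2 - 63/92*a - 3/2*b.
  leading term a**2: subtract (-21/92)·f_2 from 63/92*a**2 + 399/92*a*b + 5/2*b**2 - 63/92*a - 3/2*b → 189/92*a*b + 5/2*b**2 + 63/46*a - 45/23*b - 63/46
  leading term a*b: subtract (-189/368)·f_1 from 189/92*a*b + 5/2*b**2 + 63/46*a - 45/23*b - 63/46 → 5/2*b**2 - 315/184*a - 1305/184*b + 315/184
  leading term b**2: subtract (15/46)·g_3 from 5/2*b**2 - 315/184*a - 1305/184*b + 315/184 → 0
  remainder 0.

S(f_2,g_3): leading monomials are coprime, so the S-polynomial reduces to 0 (Buchberger's first criterion).
Every S-polynomial of the final basis reduces to 0, so we have a Gröbner basis.

G = {a**2 - 8*a - 23/3*b + 7, a*b + 3/2*a + 5/2*b - 3/2, b**2 - 63/92*a - 261/92*b + 63/92}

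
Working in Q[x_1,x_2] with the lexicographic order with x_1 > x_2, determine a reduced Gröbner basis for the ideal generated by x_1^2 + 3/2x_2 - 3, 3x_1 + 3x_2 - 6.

G = {x_1 + x_2 - 2, x_2^2 - 5/2x_2 + 1}

Buchberger's algorithm terminates because the ascending chain of leading-term ideals stabilizes.

f_1 = x_1^2 + 3/2x_2 - 3, LT = x_1^2.
f_2 = 3x_1 + 3x_2 - 6, LT = x_1.

S(f_1,f_2): lcm = x_1^2. S = -x_1x_2 + 2x_1 + 3/2x_2 - 3.
  reduce S modulo (f_1, f_2):
  remainder x_2^2 - 5/2x_2 + 1 ≠ 0; add g_3 = x_2^2 - 5/2x_2 + 1 to the basis.

The other S-polynomials (S(f_1,g_3), S(f_2,g_3)) all reduce to 0 modulo the current basis, so we have a Gröbner basis.
Inter-reduce: drop elements whose leading term is divisible by another's, tail-reduce, and make monic.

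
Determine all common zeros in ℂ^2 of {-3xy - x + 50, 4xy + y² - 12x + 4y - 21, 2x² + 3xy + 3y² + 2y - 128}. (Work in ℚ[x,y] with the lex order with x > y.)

Compute a lex Gröbner basis by Buchberger's algorithm.
f_1 = -3xy - x + 50, LT = xy.
f_2 = 4xy - 12x + y² + 4y - 21, LT = xy.
f_3 = 2x² + 3xy + 3y² + 2y - 128, LT = x².

S(f_1,f_2): lcm = xy. S = 10/3x - ¼y² - y - 137/12.
  leading term x: no divisor's leading term divides it; move 10/3x to the remainder.
  leading term y²: no divisor's leading term divides it; move -¼y² to the remainder.
  leading term y: no divisor's leading term divides it; move -y to the remainder.
  leading term 1: no divisor's leading term divides it; move -137/12 to the remainder.
  remainder 10/3x - ¼y² - y - 137/12 ≠ 0; add h_4 = 10/3x - ¼y² - y - 137/12 to the basis.

S(f_1,f_3): lcm = x²y. S = ⅓x² - 3/2xy² - 50/3x - 3/2y³ - y² + 64y.
  leading term x²: subtract (⅙)·f_3 from ⅓x² - 3/2xy² - 50/3x - 3/2y³ - y² + 64y → -3/2xy² - ½xy - 50/3x - 3/2y³ - 3/2y² + 191/3y + 64/3
  leading term xy²: subtract (½y)·f_1 from -3/2xy² - ½xy - 50/3x - 3/2y³ - 3/2y² + 191/3y + 64/3 → -50/3x - 3/2y³ - 3/2y² + 116/3y + 64/3
  leading term x: subtract (-5)·h_4 from -50/3x - 3/2y³ - 3/2y² + 116/3y + 64/3 → -3/2y³ - 11/4y² + 101/3y - 143/4
  leading term y³: no divisor's leading term divides it; move -3/2y³ to the remainder.
  leading term y²: no divisor's leading term divides it; move -11/4y² to the remainder.
  leading term y: no divisor's leading term divides it; move 101/3y to the remainder.
  leading term 1: no divisor's leading term divides it; move -143/4 to the remainder.
  remainder -3/2y³ - 11/4y² + 101/3y - 143/4 ≠ 0; add h_5 = -3/2y³ - 11/4y² + 101/3y - 143/4 to the basis.

S(f_2,f_3): lcm = x²y. S = -3x² - 5/4xy² + xy - 21/4x - 3/2y³ - y² + 64y.
  leading term x²: subtract (-3/2)·f_3 from -3x² - 5/4xy² + xy - 21/4x - 3/2y³ - y² + 64y → -5/4xy² + 11/2xy - 21/4x - 3/2y³ + 7/2y² + 67y - 192
  leading term xy²: subtract (5/12y)·f_1 from -5/4xy² + 11/2xy - 21/4x - 3/2y³ + 7/2y² + 67y - 192 → 71/12xy - 21/4x - 3/2y³ + 7/2y² + 277/6y - 192
  leading term xy: subtract (-71/36)·f_1 from 71/12xy - 21/4x - 3/2y³ + 7/2y² + 277/6y - 192 → -65/9x - 3/2y³ + 7/2y² + 277/6y - 1681/18
  leading term x: subtract (-13/6)·h_4 from -65/9x - 3/2y³ + 7/2y² + 277/6y - 1681/18 → -3/2y³ + 71/24y² + 44y - 945/8
  leading term y³: subtract (1)·h_5 from -3/2y³ + 71/24y² + 44y - 945/8 → 137/24y² + 31/3y - 659/8
  leading term y²: no divisor's leading term divides it; move 137/24y² to the remainder.
  leading term y: no divisor's leading term divides it; move 31/3y to the remainder.
  leading term 1: no divisor's leading term divides it; move -659/8 to the remainder.
  remainder 137/24y² + 31/3y - 659/8 ≠ 0; add h_6 = 137/24y² + 31/3y - 659/8 to the basis.

S(f_1,h_4): lcm = xy. S = ⅓x + 3/40y³ + 3/10y² + 137/40y - 50/3.
  leading term x: subtract (1/10)·h_4 from ⅓x + 3/40y³ + 3/10y² + 137/40y - 50/3 → 3/40y³ + 13/40y² + 141/40y - 621/40
  leading term y³: subtract (-1/20)·h_5 from 3/40y³ + 13/40y² + 141/40y - 621/40 → 3/16y² + 125/24y - 277/16
  leading term y²: subtract (9/274)·h_6 from 3/16y² + 125/24y - 277/16 → 16009/3288y - 16009/1096
  leading term y: no divisor's leading term divides it; move 16009/3288y to the remainder.
  leading term 1: no divisor's leading term divides it; move -16009/1096 to the remainder.
  remainder 16009/3288y - 16009/1096 ≠ 0; add h_7 = 16009/3288y - 16009/1096 to the basis.

The other S-polynomials (S(f_2,h_4), S(f_3,h_4), S(f_1,h_5), S(f_2,h_5), S(f_3,h_5), S(h_4,h_5), S(f_1,h_6), S(f_2,h_6), S(f_3,h_6), S(h_4,h_6), S(h_5,h_6), S(f_1,h_7), S(f_2,h_7), S(f_3,h_7), S(h_4,h_7), S(h_5,h_7), S(h_6,h_7)) all reduce to 0 modulo the current basis, so we have a Gröbner basis.
Inter-reduce: drop elements whose leading term is divisible by another's, tail-reduce, and make monic.
Reduced Gröbner basis: {x - 5, y - 3}.

From the last basis element, y - 3 = 0, so y takes values in {3}. Each choice, substituted upward through the basis, yields the corresponding point(s) of the solution set.
  y = 3: the earlier basis element becomes x - 5 = 0, giving x = 5 — point (5, 3).

{(5, 3)}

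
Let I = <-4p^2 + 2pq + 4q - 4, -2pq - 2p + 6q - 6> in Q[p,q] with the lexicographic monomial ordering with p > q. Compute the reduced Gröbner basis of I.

G = {p + 5/12q^2 - 7/4q + 4/3, q^3 - 16/5q^2 + 31/5q - 4}

This is the nonlinear analogue of row-reducing a linear system.

f_1 = -4p^2 + 2pq + 4q - 4, LT = p^2.
f_2 = -2pq - 2p + 6q - 6, LT = pq.

S(f_1,f_2): lcm = p^2q. S = -p^2 - 1/2pq^2 + 3pq - 3p - q^2 + q.
  leading term p^2: subtract (1/4)·f_1 from -p^2 - 1/2pq^2 + 3pq - 3p - q^2 + q → -1/2pq^2 + 5/2pq - 3p - q^2 + 1
  leading term pq^2: subtract (1/4q)·f_2 from -1/2pq^2 + 5/2pq - 3p - q^2 + 1 → 3pq - 3p - 5/2q^2 + 3/2q + 1
  leading term pq: subtract (-3/2)·f_2 from 3pq - 3p - 5/2q^2 + 3/2q + 1 → -6p - 5/2q^2 + 21/2q - 8
  leading term p: no divisor's leading term divides it; move -6p to the remainder.
  leading term q^2: no divisor's leading term divides it; move -5/2q^2 to the remainder.
  leading term q: no divisor's leading term divides it; move 21/2q to the remainder.
  leading term 1: no divisor's leading term divides it; move -8 to the remainder.
  remainder -6p - 5/2q^2 + 21/2q - 8 ≠ 0; add g_3 = -6p - 5/2q^2 + 21/2q - 8 to the basis.

S(f_1,g_3): lcm = p^2. S = -5/12pq^2 + 5/4pq - 4/3p - q + 1.
  leading term pq^2: subtract (5/24q)·f_2 from -5/12pq^2 + 5/4pq - 4/3p - q + 1 → 5/3pq - 4/3p - 5/4q^2 + 1/4q + 1
  leading term pq: subtract (-5/6)·f_2 from 5/3pq - 4/3p - 5/4q^2 + 1/4q + 1 → -3p - 5/4q^2 + 21/4q - 4
  leading term p: subtract (1/2)·g_3 from -3p - 5/4q^2 + 21/4q - 4 → 0
  remainder 0.

S(f_2,g_3): lcm = pq. S = p - 5/12q^3 + 7/4q^2 - 13/3q + 3.
  leading term p: subtract (-1/6)·g_3 from p - 5/12q^3 + 7/4q^2 - 13/3q + 3 → -5/12q^3 + 4/3q^2 - 31/12q + 5/3
  leading term q^3: no divisor's leading term divides it; move -5/12q^3 to the remainder.
  leading term q^2: no divisor's leading term divides it; move 4/3q^2 to the remainder.
  leading term q: no divisor's leading term divides it; move -31/12q to the remainder.
  leading term 1: no divisor's leading term divides it; move 5/3 to the remainder.
  remainder -5/12q^3 + 4/3q^2 - 31/12q + 5/3 ≠ 0; add g_4 = -5/12q^3 + 4/3q^2 - 31/12q + 5/3 to the basis.

S(f_1,g_4): leading monomials are coprime, so the S-polynomial reduces to 0 (Buchberger's first criterion).
S(f_2,g_4): lcm = pq^3. S = 21/5pq^2 - 31/5pq + 4p - 3q^3 + 3q^2.
  leading term pq^2: subtract (-21/10q)·f_2 from 21/5pq^2 - 31/5pq + 4p - 3q^3 + 3q^2 → -52/5pq + 4p - 3q^3 + 78/5q^2 - 63/5q
  leading term pq: subtract (26/5)·f_2 from -52/5pq + 4p - 3q^3 + 78/5q^2 - 63/5q → 72/5p - 3q^3 + 78/5q^2 - 219/5q + 156/5
  leading term p: subtract (-12/5)·g_3 from 72/5p - 3q^3 + 78/5q^2 - 219/5q + 156/5 → -3q^3 + 48/5q^2 - 93/5q + 12
  leading term q^3: subtract (36/5)·g_4 from -3q^3 + 48/5q^2 - 93/5q + 12 → 0
  remainder 0.

S(g_3,g_4): leading monomials are coprime, so the S-polynomial reduces to 0 (Buchberger's first criterion).
Every S-polynomial of the final basis reduces to 0, so we have a Gröbner basis.
Inter-reduce: drop elements whose leading term is divisible by another's, tail-reduce, and make monic.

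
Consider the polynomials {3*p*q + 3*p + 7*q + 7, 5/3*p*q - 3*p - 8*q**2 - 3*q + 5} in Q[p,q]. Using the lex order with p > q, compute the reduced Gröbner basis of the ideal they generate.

f_1 = 3*p*q + 3*p + 7*q + 7, LT = p*q.
f_2 = 5/3*p*q - 3*p - 8*q**2 - 3*q + 5, LT = p*q.

S(f_1,f_2): lcm = p*q. S = 14/5*p + 24/5*q**2 + 62/15*q - 2/3.
  reduce S modulo (f_1, f_2):
  remainder 14/5*p + 24/5*q**2 + 62/15*q - 2/3 ≠ 0; add g_3 = 14/5*p + 24/5*q**2 + 62/15*q - 2/3 to the basis.

S(f_1,g_3): lcm = p*q. S = p - 12/7*q**3 - 31/21*q**2 + 18/7*q + 7/3.
  reduce S modulo (f_1, f_2, g_3):
  remainder -12/7*q**3 - 67/21*q**2 + 23/21*q + 18/7 ≠ 0; add g_4 = -12/7*q**3 - 67/21*q**2 + 23/21*q + 18/7 to the basis.

The other S-polynomials (S(f_2,g_3), S(f_1,g_4), S(f_2,g_4), S(g_3,g_4)) all reduce to 0 modulo the current basis, so we have a Gröbner basis.
Inter-reduce: drop elements whose leading term is divisible by another's, tail-reduce, and make monic.

G = {p + 12/7*q**2 + 31/21*q - 5/21, q**3 + 67/36*q**2 - 23/36*q - 3/2}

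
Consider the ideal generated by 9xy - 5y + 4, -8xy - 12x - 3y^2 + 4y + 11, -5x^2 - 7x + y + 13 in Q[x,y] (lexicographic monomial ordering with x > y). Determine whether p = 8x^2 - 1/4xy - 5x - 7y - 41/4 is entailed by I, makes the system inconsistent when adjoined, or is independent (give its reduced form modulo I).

8x^2 - 1/4xy - 5x - 7y - 41/4 lies in I (it reduces to 0).

First compute the reduced Gröbner basis of I by Buchberger's algorithm.
f_1 = 9xy - 5y + 4, LT = xy.
f_2 = -8xy - 12x - 3y^2 + 4y + 11, LT = xy.
f_3 = -5x^2 - 7x + y + 13, LT = x^2.

S(f_1,f_2): lcm = xy. S = -3/2x - 3/8y^2 - 1/18y + 131/72.
  reduce S modulo (f_1, f_2, f_3):
  remainder -3/2x - 3/8y^2 - 1/18y + 131/72 ≠ 0; add h_4 = -3/2x - 3/8y^2 - 1/18y + 131/72 to the basis.

S(f_1,f_3): lcm = x^2y. S = -88/45xy + 4/9x + 1/5y^2 + 13/5y.
  reduce S modulo (f_1, f_2, f_3, h_4):
  remainder 4/45y^2 + 1819/1215y + 1711/1215 ≠ 0; add h_5 = 4/45y^2 + 1819/1215y + 1711/1215 to the basis.

S(f_2,f_3): lcm = x^2y. S = 3/2x^2 + 3/8xy^2 - 19/10xy - 11/8x + 1/5y^2 + 13/5y.
  reduce S modulo (f_1, f_2, f_3, h_4, h_5):
  remainder -1021399/51840y - 1021399/51840 ≠ 0; add h_6 = -1021399/51840y - 1021399/51840 to the basis.

The other S-polynomials (S(f_1,h_4), S(f_2,h_4), S(f_3,h_4), S(f_1,h_5), S(f_2,h_5), S(f_3,h_5), S(h_4,h_5), S(f_1,h_6), S(f_2,h_6), S(f_3,h_6), S(h_4,h_6), S(h_5,h_6)) all reduce to 0 modulo the current basis, so we have a Gröbner basis.
Inter-reduce: drop elements whose leading term is divisible by another's, tail-reduce, and make monic.
Reduced Gröbner basis: {x - 1, y + 1}.
Label its elements g_1 = x - 1, g_2 = y + 1.

Reduce p = 8x^2 - 1/4xy - 5x - 7y - 41/4 modulo G:
  leading term x^2: subtract (8x)·g_1 from 8x^2 - 1/4xy - 5x - 7y - 41/4 → -1/4xy + 3x - 7y - 41/4
  leading term xy: subtract (-1/4y)·g_1 from -1/4xy + 3x - 7y - 41/4 → 3x - 29/4y - 41/4
  leading term x: subtract (3)·g_1 from 3x - 29/4y - 41/4 → -29/4y - 29/4
  leading term y: subtract (-29/4)·g_2 from -29/4y - 29/4 → 0
  normal form = 0.
Since the normal form is 0, p ∈ I.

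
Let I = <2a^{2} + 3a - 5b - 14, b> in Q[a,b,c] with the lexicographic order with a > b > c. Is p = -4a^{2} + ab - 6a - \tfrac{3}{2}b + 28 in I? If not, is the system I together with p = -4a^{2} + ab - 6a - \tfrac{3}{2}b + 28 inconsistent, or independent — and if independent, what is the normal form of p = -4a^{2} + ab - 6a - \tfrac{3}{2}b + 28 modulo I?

-4a^{2} + ab - 6a - \tfrac{3}{2}b + 28 lies in I (it reduces to 0).

First compute the reduced Gröbner basis of I by Buchberger's algorithm.
f_1 = 2a^{2} + 3a - 5b - 14, LT = a^{2}.
f_2 = b, LT = b.

The S-polynomials (S(f_1,f_2)) all reduce to 0 modulo the current basis, so we have a Gröbner basis.
Inter-reduce: drop elements whose leading term is divisible by another's, tail-reduce, and make monic.
Reduced Gröbner basis: {a^{2} + \tfrac{3}{2}a - 7, b}.
Label its elements g_1 = a^{2} + \tfrac{3}{2}a - 7, g_2 = b.

Reduce p = -4a^{2} + ab - 6a - \tfrac{3}{2}b + 28 modulo G:
  leading term a^{2}: subtract (-4)·g_1 from -4a^{2} + ab - 6a - \tfrac{3}{2}b + 28 → ab - \tfrac{3}{2}b
  leading term ab: subtract (a)·g_2 from ab - \tfrac{3}{2}b → -\tfrac{3}{2}b
  leading term b: subtract (-\tfrac{3}{2})·g_2 from -\tfrac{3}{2}b → 0
  normal form = 0.
Since the normal form is 0, p ∈ I.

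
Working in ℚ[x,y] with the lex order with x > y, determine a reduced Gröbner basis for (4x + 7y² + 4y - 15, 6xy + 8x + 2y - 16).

The reduced Gröbner basis is the canonical form of the ideal for this ordering.

f_1 = 4x + 7y² + 4y - 15, LT = x.
f_2 = 6xy + 8x + 2y - 16, LT = xy.

S(f_1,f_2): lcm = xy. S = -4/3x + 7/4y³ + y² - 49/12y + 8/3.
  reduce S modulo (f_1, f_2):
  remainder 7/4y³ + 10/3y² - 11/4y - 7/3 ≠ 0; add g_3 = 7/4y³ + 10/3y² - 11/4y - 7/3 to the basis.

The other S-polynomials (S(f_1,g_3), S(f_2,g_3)) all reduce to 0 modulo the current basis, so we have a Gröbner basis.
Inter-reduce: drop elements whose leading term is divisible by another's, tail-reduce, and make monic.

G = {x + 7/4y² + y - 15/4, y³ + 40/21y² - 11/7y - 4/3}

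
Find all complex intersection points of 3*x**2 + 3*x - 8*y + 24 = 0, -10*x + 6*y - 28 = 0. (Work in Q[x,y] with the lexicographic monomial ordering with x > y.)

Compute a lex Gröbner basis by Buchberger's algorithm.
f_1 = 3*x**2 + 3*x - 8*y + 24, LT = x**2.
f_2 = -10*x + 6*y - 28, LT = x.

S(f_1,f_2): lcm = x**2. S = 3/5*x*y - 9/5*x - 8/3*y + 8.
  reduce S modulo (f_1, f_2):
  remainder 9/25*y**2 - 407/75*y + 326/25 ≠ 0; add h_3 = 9/25*y**2 - 407/75*y + 326/25 to the basis.

The other S-polynomials (S(f_1,h_3), S(f_2,h_3)) all reduce to 0 modulo the current basis, so we have a Gröbner basis.
Inter-reduce: drop elements whose leading term is divisible by another's, tail-reduce, and make monic.
Reduced Gröbner basis: {x - 3/5*y + 14/5, y**2 - 407/27*y + 326/9}.

Elimination: the polynomial y**2 - 407/27*y + 326/9 lies in the elimination ideal for y, so y ∈ {3, 326/27}. For each such y, the remaining basis elements (now univariate) give the rest of the solution.
  y = 3: the earlier basis element becomes x + 1 = 0, giving x = -1 — point (-1, 3).
  y = 326/27: the earlier basis element becomes x - 40/9 = 0, giving x = 40/9 — point (40/9, 326/27).

{(-1, 3), (40/9, 326/27)}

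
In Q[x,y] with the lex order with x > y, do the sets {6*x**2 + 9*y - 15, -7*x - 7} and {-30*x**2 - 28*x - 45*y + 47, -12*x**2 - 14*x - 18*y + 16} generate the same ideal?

Since reduced Gröbner bases are canonical representatives of ideals under a given ordering, it suffices to compute and compare them.
Buchberger on the first generating set:
f_1 = 6*x**2 + 9*y - 15, LT = x**2.
f_2 = -7*x - 7, LT = x.

S(f_1,f_2): lcm = x**2. S = -x + 3/2*y - 5/2.
  leading term x: subtract (1/7)·f_2 from -x + 3/2*y - 5/2 → 3/2*y - 3/2
  leading term y: no divisor's leading term divides it; move 3/2*y to the remainder.
  leading term 1: no divisor's leading term divides it; move -3/2 to the remainder.
  remainder 3/2*y - 3/2 ≠ 0; add g_3 = 3/2*y - 3/2 to the basis.

The other S-polynomials (S(f_1,g_3), S(f_2,g_3)) all reduce to 0 modulo the current basis, so we have a Gröbner basis.
Inter-reduce: drop elements whose leading term is divisible by another's, tail-reduce, and make monic.
Reduced Gröbner basis: {x + 1, y - 1}.

Buchberger on the second generating set:
h_1 = -30*x**2 - 28*x - 45*y + 47, LT = x**2.
h_2 = -12*x**2 - 14*x - 18*y + 16, LT = x**2.

S(h_1,h_2): lcm = x**2. S = -7/30*x - 7/30.
  leading term x: no divisor's leading term divides it; move -7/30*x to the remainder.
  leading term 1: no divisor's leading term divides it; move -7/30 to the remainder.
  remainder -7/30*x - 7/30 ≠ 0; add k_3 = -7/30*x - 7/30 to the basis.

S(h_1,k_3): lcm = x**2. S = -1/15*x + 3/2*y - 47/30.
  leading term x: subtract (2/7)·k_3 from -1/15*x + 3/2*y - 47/30 → 3/2*y - 3/2
  leading term y: no divisor's leading term divides it; move 3/2*y to the remainder.
  leading term 1: no divisor's leading term divides it; move -3/2 to the remainder.
  remainder 3/2*y - 3/2 ≠ 0; add k_4 = 3/2*y - 3/2 to the basis.

The other S-polynomials (S(h_2,k_3), S(h_1,k_4), S(h_2,k_4), S(k_3,k_4)) all reduce to 0 modulo the current basis, so we have a Gröbner basis.
Inter-reduce: drop elements whose leading term is divisible by another's, tail-reduce, and make monic.
Reduced Gröbner basis: {x + 1, y - 1}.

These coincide, so the ideals are equal.

Yes, the ideals are equal.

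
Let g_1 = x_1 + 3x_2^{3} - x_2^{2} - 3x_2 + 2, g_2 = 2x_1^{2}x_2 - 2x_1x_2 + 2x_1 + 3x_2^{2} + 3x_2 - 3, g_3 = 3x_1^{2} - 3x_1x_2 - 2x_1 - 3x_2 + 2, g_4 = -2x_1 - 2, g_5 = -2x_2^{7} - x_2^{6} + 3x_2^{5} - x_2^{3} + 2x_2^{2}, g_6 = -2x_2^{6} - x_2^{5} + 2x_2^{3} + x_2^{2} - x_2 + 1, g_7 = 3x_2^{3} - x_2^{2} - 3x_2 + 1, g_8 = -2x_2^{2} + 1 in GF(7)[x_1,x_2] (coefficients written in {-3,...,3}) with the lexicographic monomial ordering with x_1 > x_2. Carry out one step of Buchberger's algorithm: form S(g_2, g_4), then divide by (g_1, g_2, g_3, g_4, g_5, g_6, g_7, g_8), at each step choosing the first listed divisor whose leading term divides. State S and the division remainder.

S(g_2, g_4) = -2x_1x_2 + x_1 - 2x_2^{2} - 2x_2 + 2; remainder on division = 0.

lcm(LM(g_2), LM(g_4)) = x_1^{2}x_2.
S = (lcm/LT(g_2))·g_2 − (lcm/LT(g_4))·g_4 = -2x_1x_2 + x_1 - 2x_2^{2} - 2x_2 + 2.
Reduce S modulo (g_1, g_2, g_3, g_4, g_5, g_6, g_7, g_8) in that order:
  leading term x_1x_2: subtract (-2x_2)·g_1 from -2x_1x_2 + x_1 - 2x_2^{2} - 2x_2 + 2 → x_1 - x_2^{4} - 2x_2^{3} - x_2^{2} + 2x_2 + 2
  leading term x_1: subtract (1)·g_1 from x_1 - x_2^{4} - 2x_2^{3} - x_2^{2} + 2x_2 + 2 → -x_2^{4} + 2x_2^{3} - 2x_2
  leading term x_2^{4}: subtract (2x_2)·g_7 from -x_2^{4} + 2x_2^{3} - 2x_2 → -3x_2^{3} - x_2^{2} + 3x_2
  leading term x_2^{3}: subtract (-1)·g_7 from -3x_2^{3} - x_2^{2} + 3x_2 → -2x_2^{2} + 1
  leading term x_2^{2}: subtract (1)·g_8 from -2x_2^{2} + 1 → 0
The remainder is 0, so this S-polynomial contributes no new basis element.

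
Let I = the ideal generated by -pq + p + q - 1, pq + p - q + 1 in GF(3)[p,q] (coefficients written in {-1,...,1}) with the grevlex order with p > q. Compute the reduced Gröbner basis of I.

G = {p, q - 1}

f_1 = -pq + p + q - 1, LT = pq.
f_2 = pq + p - q + 1, LT = pq.

S(f_1,f_2): lcm = pq. S = p.
  leading term p: no divisor's leading term divides it; move p to the remainder.
  remainder p ≠ 0; add g_3 = p to the basis.

S(f_1,g_3): lcm = pq. S = -p - q + 1.
  leading term p: subtract (-1)·g_3 from -p - q + 1 → -q + 1
  leading term q: no divisor's leading term divides it; move -q to the remainder.
  leading term 1: no divisor's leading term divides it; move 1 to the remainder.
  remainder -q + 1 ≠ 0; add g_4 = -q + 1 to the basis.

The other S-polynomials (S(f_2,g_3), S(f_1,g_4), S(f_2,g_4), S(g_3,g_4)) all reduce to 0 modulo the current basis, so we have a Gröbner basis.
Inter-reduce: drop elements whose leading term is divisible by another's, tail-reduce, and make monic.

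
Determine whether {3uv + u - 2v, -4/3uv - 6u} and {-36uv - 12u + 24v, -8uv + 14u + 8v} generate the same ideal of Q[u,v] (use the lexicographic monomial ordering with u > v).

For a fixed monomial order, each ideal has a unique reduced Gröbner basis; comparing bases decides equality.
Buchberger on the first generating set:
f_1 = 3uv + u - 2v, LT = uv.
f_2 = -4/3uv - 6u, LT = uv.

S(f_1,f_2): lcm = uv. S = -25/6u - 2/3v.
  leading term u: no divisor's leading term divides it; move -25/6u to the remainder.
  leading term v: no divisor's leading term divides it; move -2/3v to the remainder.
  remainder -25/6u - 2/3v ≠ 0; add g_3 = -25/6u - 2/3v to the basis.

S(f_1,g_3): lcm = uv. S = 1/3u - 4/25v^2 - 2/3v.
  leading term u: subtract (-2/25)·g_3 from 1/3u - 4/25v^2 - 2/3v → -4/25v^2 - 18/25v
  leading term v^2: no divisor's leading term divides it; move -4/25v^2 to the remainder.
  leading term v: no divisor's leading term divides it; move -18/25v to the remainder.
  remainder -4/25v^2 - 18/25v ≠ 0; add g_4 = -4/25v^2 - 18/25v to the basis.

S(f_2,g_3): lcm = uv. S = 9/2u - 4/25v^2.
  leading term u: subtract (-27/25)·g_3 from 9/2u - 4/25v^2 → -4/25v^2 - 18/25v
  leading term v^2: subtract (1)·g_4 from -4/25v^2 - 18/25v → 0
  remainder 0.

S(f_1,g_4): lcm = uv^2. S = -25/6uv - 2/3v^2.
  leading term uv: subtract (-25/18)·f_1 from -25/6uv - 2/3v^2 → 25/18u - 2/3v^2 - 25/9v
  leading term u: subtract (-1/3)·g_3 from 25/18u - 2/3v^2 - 25/9v → -2/3v^2 - 3v
  leading term v^2: subtract (25/6)·g_4 from -2/3v^2 - 3v → 0
  remainder 0.

S(f_2,g_4): lcm = uv^2. S = 0.
  remainder 0.

S(g_3,g_4): leading monomials are coprime, so the S-polynomial reduces to 0 (Buchberger's first criterion).
Every S-polynomial of the final basis reduces to 0, so we have a Gröbner basis.
Inter-reduce: drop elements whose leading term is divisible by another's, tail-reduce, and make monic.
Reduced Gröbner basis: {u + 4/25v, v^2 + 9/2v}.

Buchberger on the second generating set:
h_1 = -36uv - 12u + 24v, LT = uv.
h_2 = -8uv + 14u + 8v, LT = uv.

S(h_1,h_2): lcm = uv. S = 25/12u + 1/3v.
  leading term u: no divisor's leading term divides it; move 25/12u to the remainder.
  leading term v: no divisor's leading term divides it; move 1/3v to the remainder.
  remainder 25/12u + 1/3v ≠ 0; add k_3 = 25/12u + 1/3v to the basis.

S(h_1,k_3): lcm = uv. S = 1/3u - 4/25v^2 - 2/3v.
  leading term u: subtract (4/25)·k_3 from 1/3u - 4/25v^2 - 2/3v → -4/25v^2 - 18/25v
  leading term v^2: no divisor's leading term divides it; move -4/25v^2 to the remainder.
  leading term v: no divisor's leading term divides it; move -18/25v to the remainder.
  remainder -4/25v^2 - 18/25v ≠ 0; add k_4 = -4/25v^2 - 18/25v to the basis.

S(h_2,k_3): lcm = uv. S = -7/4u - 4/25v^2 - v.
  leading term u: subtract (-21/25)·k_3 from -7/4u - 4/25v^2 - v → -4/25v^2 - 18/25v
  leading term v^2: subtract (1)·k_4 from -4/25v^2 - 18/25v → 0
  remainder 0.

S(h_1,k_4): lcm = uv^2. S = -25/6uv - 2/3v^2.
  leading term uv: subtract (25/216)·h_1 from -25/6uv - 2/3v^2 → 25/18u - 2/3v^2 - 25/9v
  leading term u: subtract (2/3)·k_3 from 25/18u - 2/3v^2 - 25/9v → -2/3v^2 - 3v
  leading term v^2: subtract (25/6)·k_4 from -2/3v^2 - 3v → 0
  remainder 0.

S(h_2,k_4): lcm = uv^2. S = -25/4uv - v^2.
  leading term uv: subtract (25/144)·h_1 from -25/4uv - v^2 → 25/12u - v^2 - 25/6v
  leading term u: subtract (1)·k_3 from 25/12u - v^2 - 25/6v → -v^2 - 9/2v
  leading term v^2: subtract (25/4)·k_4 from -v^2 - 9/2v → 0
  remainder 0.

S(k_3,k_4): leading monomials are coprime, so the S-polynomial reduces to 0 (Buchberger's first criterion).
Every S-polynomial of the final basis reduces to 0, so we have a Gröbner basis.
Inter-reduce: drop elements whose leading term is divisible by another's, tail-reduce, and make monic.
Reduced Gröbner basis: {u + 4/25v, v^2 + 9/2v}.

These coincide, so the ideals are equal.
The choice of monomial ordering does not affect the verdict — as long as both bases are computed under the same ordering, their equality decides ideal equality.

Yes, the ideals are equal.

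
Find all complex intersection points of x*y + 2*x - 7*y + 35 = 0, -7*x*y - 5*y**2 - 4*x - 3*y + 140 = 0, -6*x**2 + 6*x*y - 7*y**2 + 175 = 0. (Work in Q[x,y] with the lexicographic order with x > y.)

{(0, 5)}

Compute a lex Gröbner basis by Buchberger's algorithm.
f_1 = x*y + 2*x - 7*y + 35, LT = x*y.
f_2 = -7*x*y - 4*x - 5*y**2 - 3*y + 140, LT = x*y.
f_3 = -6*x**2 + 6*x*y - 7*y**2 + 175, LT = x**2.

S(f_1,f_2): lcm = x*y. S = 10/7*x - 5/7*y**2 - 52/7*y + 55.
  leading term x: no divisor's leading term divides it; move 10/7*x to the remainder.
  leading term y**2: no divisor's leading term divides it; move -5/7*y**2 to the remainder.
  leading term y: no divisor's leading term divides it; move -52/7*y to the remainder.
  leading term 1: no divisor's leading term divides it; move 55 to the remainder.
  remainder 10/7*x - 5/7*y**2 - 52/7*y + 55 ≠ 0; add h_4 = 10/7*x - 5/7*y**2 - 52/7*y + 55 to the basis.

S(f_1,f_3): lcm = x**2*y. S = 2*x**2 + x*y**2 - 7*x*y + 35*x - 7/6*y**3 + 175/6*y.
  leading term x**2: subtract (-1/3)·f_3 from 2*x**2 + x*y**2 - 7*x*y + 35*x - 7/6*y**3 + 175/6*y → x*y**2 - 5*x*y + 35*x - 7/6*y**3 - 7/3*y**2 + 175/6*y + 175/3
  leading term x*y**2: subtract (y)·f_1 from x*y**2 - 5*x*y + 35*x - 7/6*y**3 - 7/3*y**2 + 175/6*y + 175/3 → -7*x*y + 35*x - 7/6*y**3 + 14/3*y**2 - 35/6*y + 175/3
  leading term x*y: subtract (-7)·f_1 from -7*x*y + 35*x - 7/6*y**3 + 14/3*y**2 - 35/6*y + 175/3 → 49*x - 7/6*y**3 + 14/3*y**2 - 329/6*y + 910/3
  leading term x: subtract (343/10)·h_4 from 49*x - 7/6*y**3 + 14/3*y**2 - 329/6*y + 910/3 → -7/6*y**3 + 175/6*y**2 + 5999/30*y - 9499/6
  leading term y**3: no divisor's leading term divides it; move -7/6*y**3 to the remainder.
  leading term y**2: no divisor's leading term divides it; move 175/6*y**2 to the remainder.
  leading term y: no divisor's leading term divides it; move 5999/30*y to the remainder.
  leading term 1: no divisor's leading term divides it; move -9499/6 to the remainder.
  remainder -7/6*y**3 + 175/6*y**2 + 5999/30*y - 9499/6 ≠ 0; add h_5 = -7/6*y**3 + 175/6*y**2 + 5999/30*y - 9499/6 to the basis.

S(f_2,f_3): lcm = x**2*y. S = 4/7*x**2 + 12/7*x*y**2 + 3/7*x*y - 20*x - 7/6*y**3 + 175/6*y.
  leading term x**2: subtract (-2/21)·f_3 from 4/7*x**2 + 12/7*x*y**2 + 3/7*x*y - 20*x - 7/6*y**3 + 175/6*y → 12/7*x*y**2 + x*y - 20*x - 7/6*y**3 - 2/3*y**2 + 175/6*y + 50/3
  leading term x*y**2: subtract (12/7*y)·f_1 from 12/7*x*y**2 + x*y - 20*x - 7/6*y**3 - 2/3*y**2 + 175/6*y + 50/3 → -17/7*x*y - 20*x - 7/6*y**3 + 34/3*y**2 - 185/6*y + 50/3
  leading term x*y: subtract (-17/7)·f_1 from -17/7*x*y - 20*x - 7/6*y**3 + 34/3*y**2 - 185/6*y + 50/3 → -106/7*x - 7/6*y**3 + 34/3*y**2 - 287/6*y + 305/3
  leading term x: subtract (-53/5)·h_4 from -106/7*x - 7/6*y**3 + 34/3*y**2 - 287/6*y + 305/3 → -7/6*y**3 + 79/21*y**2 - 26581/210*y + 2054/3
  leading term y**3: subtract (1)·h_5 from -7/6*y**3 + 79/21*y**2 - 26581/210*y + 2054/3 → -1067/42*y**2 - 11429/35*y + 13607/6
  leading term y**2: no divisor's leading term divides it; move -1067/42*y**2 to the remainder.
  leading term y: no divisor's leading term divides it; move -11429/35*y to the remainder.
  leading term 1: no divisor's leading term divides it; move 13607/6 to the remainder.
  remainder -1067/42*y**2 - 11429/35*y + 13607/6 ≠ 0; add h_6 = -1067/42*y**2 - 11429/35*y + 13607/6 to the basis.

S(f_1,h_4): lcm = x*y. S = 2*x + 1/2*y**3 + 26/5*y**2 - 91/2*y + 35.
  leading term x: subtract (7/5)·h_4 from 2*x + 1/2*y**3 + 26/5*y**2 - 91/2*y + 35 → 1/2*y**3 + 31/5*y**2 - 351/10*y - 42
  leading term y**3: subtract (-3/7)·h_5 from 1/2*y**3 + 31/5*y**2 - 351/10*y - 42 → 187/10*y**2 + 253/5*y - 1441/2
  leading term y**2: subtract (-357/485)·h_6 from 187/10*y**2 + 253/5*y - 1441/2 → -460174/2425*y + 460174/485
  leading term y: no divisor's leading term divides it; move -460174/2425*y to the remainder.
  leading term 1: no divisor's leading term divides it; move 460174/485 to the remainder.
  remainder -460174/2425*y + 460174/485 ≠ 0; add h_7 = -460174/2425*y + 460174/485 to the basis.

The other S-polynomials (S(f_2,h_4), S(f_3,h_4), S(f_1,h_5), S(f_2,h_5), S(f_3,h_5), S(h_4,h_5), S(f_1,h_6), S(f_2,h_6), S(f_3,h_6), S(h_4,h_6), S(h_5,h_6), S(f_1,h_7), S(f_2,h_7), S(f_3,h_7), S(h_4,h_7), S(h_5,h_7), S(h_6,h_7)) all reduce to 0 modulo the current basis, so we have a Gröbner basis.
Inter-reduce: drop elements whose leading term is divisible by another's, tail-reduce, and make monic.
Reduced Gröbner basis: {x, y - 5}.

Elimination: the polynomial y - 5 lies in the elimination ideal for y, so y ∈ {5}. For each such y, the remaining basis elements (now univariate) give the rest of the solution.
  y = 5: the earlier basis element becomes x = 0, giving x = 0 — point (0, 5).
Each listed point satisfies every original equation (direct substitution).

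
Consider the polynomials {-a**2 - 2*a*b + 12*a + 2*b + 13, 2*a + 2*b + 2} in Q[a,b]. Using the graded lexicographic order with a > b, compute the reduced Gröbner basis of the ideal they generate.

G = {b**2 - 10*b, a + b + 1}

f_1 = -a**2 - 2*a*b + 12*a + 2*b + 13, LT = a**2.
f_2 = 2*a + 2*b + 2, LT = a.

S(f_1,f_2): lcm = a**2. S = a*b - 13*a - 2*b - 13.
  leading term a*b: subtract (1/2*b)·f_2 from a*b - 13*a - 2*b - 13 → -b**2 - 13*a - 3*b - 13
  leading term b**2: no divisor's leading term divides it; move -b**2 to the remainder.
  leading term a: subtract (-13/2)·f_2 from -13*a - 3*b - 13 → 10*b
  leading term b: no divisor's leading term divides it; move 10*b to the remainder.
  remainder -b**2 + 10*b ≠ 0; add g_3 = -b**2 + 10*b to the basis.

The other S-polynomials (S(f_1,g_3), S(f_2,g_3)) all reduce to 0 modulo the current basis, so we have a Gröbner basis.
Inter-reduce: drop elements whose leading term is divisible by another's, tail-reduce, and make monic.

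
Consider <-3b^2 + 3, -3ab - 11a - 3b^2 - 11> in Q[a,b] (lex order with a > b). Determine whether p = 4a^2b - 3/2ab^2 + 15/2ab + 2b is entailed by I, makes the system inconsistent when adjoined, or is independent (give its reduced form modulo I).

First compute the reduced Gröbner basis of I by Buchberger's algorithm.
f_1 = -3b^2 + 3, LT = b^2.
f_2 = -3ab - 11a - 3b^2 - 11, LT = ab.

S(f_1,f_2): lcm = ab^2. S = -11/3ab - a - b^3 - 11/3b.
  leading term ab: subtract (11/9)·f_2 from -11/3ab - a - b^3 - 11/3b → 112/9a - b^3 + 11/3b^2 - 11/3b + 121/9
  leading term a: no divisor's leading term divides it; move 112/9a to the remainder.
  leading term b^3: subtract (1/3b)·f_1 from -b^3 + 11/3b^2 - 11/3b + 121/9 → 11/3b^2 - 14/3b + 121/9
  leading term b^2: subtract (-11/9)·f_1 from 11/3b^2 - 14/3b + 121/9 → -14/3b + 154/9
  leading term b: no divisor's leading term divides it; move -14/3b to the remainder.
  leading term 1: no divisor's leading term divides it; move 154/9 to the remainder.
  remainder 112/9a - 14/3b + 154/9 ≠ 0; add h_3 = 112/9a - 14/3b + 154/9 to the basis.

S(f_1,h_3): leading monomials are coprime, so the S-polynomial reduces to 0 (Buchberger's first criterion).
S(f_2,h_3): lcm = ab. S = 11/3a + 11/8b^2 - 11/8b + 11/3.
  leading term a: subtract (33/112)·h_3 from 11/3a + 11/8b^2 - 11/8b + 11/3 → 11/8b^2 - 11/8
  leading term b^2: subtract (-11/24)·f_1 from 11/8b^2 - 11/8 → 0
  remainder 0.

Every S-polynomial of the final basis reduces to 0, so we have a Gröbner basis.
Inter-reduce: drop elements whose leading term is divisible by another's, tail-reduce, and make monic.
Reduced Gröbner basis: {a - 3/8b + 11/8, b^2 - 1}.
Label its elements g_1 = a - 3/8b + 11/8, g_2 = b^2 - 1.

Reduce p = 4a^2b - 3/2ab^2 + 15/2ab + 2b modulo G:
  leading term a^2b: subtract (4ab)·g_1 from 4a^2b - 3/2ab^2 + 15/2ab + 2b → 2ab + 2b
  leading term ab: subtract (2b)·g_1 from 2ab + 2b → 3/4b^2 - 3/4b
  leading term b^2: subtract (3/4)·g_2 from 3/4b^2 - 3/4b → -3/4b + 3/4
  leading term b: no divisor's leading term divides it; move -3/4b to the remainder.
  leading term 1: no divisor's leading term divides it; move 3/4 to the remainder.
  normal form = -3/4b + 3/4.
The normal form is nonzero, so p ∉ I. Since p minus its normal form lies in I, I + (p) = I + (r) where r = -3/4b + 3/4; decide whether this ideal is the whole ring.
Run Buchberger on G together with r (pairs among the g_i already reduce to 0 since G is a Gröbner basis):
g_1 = a - 3/8b + 11/8, LT = a.
g_2 = b^2 - 1, LT = b^2.
r = -3/4b + 3/4, LT = b.

S(g_1,g_2): leading monomials are coprime, so the S-polynomial reduces to 0 (Buchberger's first criterion).
S(g_1,r): leading monomials are coprime, so the S-polynomial reduces to 0 (Buchberger's first criterion).
S(g_2,r): lcm = b^2. S = b - 1.
  leading term b: subtract (-4/3)·r from b - 1 → 0
  remainder 0.

Every S-polynomial of the final basis reduces to 0, so we have a Gröbner basis.
Inter-reduce: drop elements whose leading term is divisible by another's, tail-reduce, and make monic.
Reduced Gröbner basis: {a + 1, b - 1}.
The reduced Gröbner basis of I + (p) is {a + 1, b - 1} ≠ {1}, a proper ideal, so the enlarged system stays consistent: p is independent of I, with normal form -3/4b + 3/4.

Ideal membership is decidable via reduction modulo a Gröbner basis.

4a^2b - 3/2ab^2 + 15/2ab + 2b is independent of I; its normal form modulo I is -3/4b + 3/4.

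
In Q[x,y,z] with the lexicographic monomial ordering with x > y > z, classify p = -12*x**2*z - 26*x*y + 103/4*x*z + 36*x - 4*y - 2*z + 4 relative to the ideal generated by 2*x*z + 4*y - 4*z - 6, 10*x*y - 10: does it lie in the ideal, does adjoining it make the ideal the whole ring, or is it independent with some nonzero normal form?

First compute the reduced Gröbner basis of I by Buchberger's algorithm.
f_1 = 2*x*z + 4*y - 4*z - 6, LT = x*z.
f_2 = 10*x*y - 10, LT = x*y.

S(f_1,f_2): lcm = x*y*z. S = 2*y**2 - 2*y*z - 3*y + z.
  leading term y**2: no divisor's leading term divides it; move 2*y**2 to the remainder.
  leading term y*z: no divisor's leading term divides it; move -2*y*z to the remainder.
  leading term y: no divisor's leading term divides it; move -3*y to the remainder.
  leading term z: no divisor's leading term divides it; move z to the remainder.
  remainder 2*y**2 - 2*y*z - 3*y + z ≠ 0; add h_3 = 2*y**2 - 2*y*z - 3*y + z to the basis.

The other S-polynomials (S(f_1,h_3), S(f_2,h_3)) all reduce to 0 modulo the current basis, so we have a Gröbner basis.
Inter-reduce: drop elements whose leading term is divisible by another's, tail-reduce, and make monic.
Reduced Gröbner basis: {x*y - 1, x*z + 2*y - 2*z - 3, y**2 - y*z - 3/2*y + 1/2*z}.
Label its elements g_1 = x*y - 1, g_2 = x*z + 2*y - 2*z - 3, g_3 = y**2 - y*z - 3/2*y + 1/2*z.

Reduce p = -12*x**2*z - 26*x*y + 103/4*x*z + 36*x - 4*y - 2*z + 4 modulo G:
  leading term x**2*z: subtract (-12*x)·g_2 from -12*x**2*z - 26*x*y + 103/4*x*z + 36*x - 4*y - 2*z + 4 → -2*x*y + 7/4*x*z - 4*y - 2*z + 4
  leading term x*y: subtract (-2)·g_1 from -2*x*y + 7/4*x*z - 4*y - 2*z + 4 → 7/4*x*z - 4*y - 2*z + 2
  leading term x*z: subtract (7/4)·g_2 from 7/4*x*z - 4*y - 2*z + 2 → -15/2*y + 3/2*z + 29/4
  leading term y: no divisor's leading term divides it; move -15/2*y to the remainder.
  leading term z: no divisor's leading term divides it; move 3/2*z to the remainder.
  leading term 1: no divisor's leading term divides it; move 29/4 to the remainder.
  normal form = -15/2*y + 3/2*z + 29/4.
The normal form is nonzero, so p ∉ I. Since p minus its normal form lies in I, I + (p) = I + (r) where r = -15/2*y + 3/2*z + 29/4; decide whether this ideal is the whole ring.
Run Buchberger on G together with r (pairs among the g_i already reduce to 0 since G is a Gröbner basis):
g_1 = x*y - 1, LT = x*y.
g_2 = x*z + 2*y - 2*z - 3, LT = x*z.
g_3 = y**2 - y*z - 3/2*y + 1/2*z, LT = y**2.
r = -15/2*y + 3/2*z + 29/4, LT = y.

S(g_1,r): lcm = x*y. S = 1/5*x*z + 29/30*x - 1.
  leading term x*z: subtract (1/5)·g_2 from 1/5*x*z + 29/30*x - 1 → 29/30*x - 2/5*y + 2/5*z - 2/5
  leading term x: no divisor's leading term divides it; move 29/30*x to the remainder.
  leading term y: subtract (4/75)·r from -2/5*y + 2/5*z - 2/5 → 8/25*z - 59/75
  leading term z: no divisor's leading term divides it; move 8/25*z to the remainder.
  leading term 1: no divisor's leading term divides it; move -59/75 to the remainder.
  remainder 29/30*x + 8/25*z - 59/75 ≠ 0; add m_5 = 29/30*x + 8/25*z - 59/75 to the basis.

S(g_3,r): lcm = y**2. S = -4/5*y*z - 8/15*y + 1/2*z.
  leading term y*z: subtract (8/75*z)·r from -4/5*y*z - 8/15*y + 1/2*z → -8/15*y - 4/25*z**2 - 41/150*z
  leading term y: subtract (16/225)·r from -8/15*y - 4/25*z**2 - 41/150*z → -4/25*z**2 - 19/50*z - 116/225
  leading term z**2: no divisor's leading term divides it; move -4/25*z**2 to the remainder.
  leading term z: no divisor's leading term divides it; move -19/50*z to the remainder.
  leading term 1: no divisor's leading term divides it; move -116/225 to the remainder.
  remainder -4/25*z**2 - 19/50*z - 116/225 ≠ 0; add m_6 = -4/25*z**2 - 19/50*z - 116/225 to the basis.

The other S-polynomials (S(g_1,g_2), S(g_1,g_3), S(g_2,g_3), S(g_2,r), S(g_1,m_5), S(g_2,m_5), S(g_3,m_5), S(r,m_5), S(g_1,m_6), S(g_2,m_6), S(g_3,m_6), S(r,m_6), S(m_5,m_6)) all reduce to 0 modulo the current basis, so we have a Gröbner basis.
Inter-reduce: drop elements whose leading term is divisible by another's, tail-reduce, and make monic.
Reduced Gröbner basis: {x + 48/145*z - 118/145, y - 1/5*z - 29/30, z**2 + 19/8*z + 29/9}.
The reduced Gröbner basis of I + (p) is {x + 48/145*z - 118/145, y - 1/5*z - 29/30, z**2 + 19/8*z + 29/9} ≠ {1}, a proper ideal, so the enlarged system stays consistent: p is independent of I, with normal form -15/2*y + 3/2*z + 29/4.

-12*x**2*z - 26*x*y + 103/4*x*z + 36*x - 4*y - 2*z + 4 is independent of I; its normal form modulo I is -15/2*y + 3/2*z + 29/4.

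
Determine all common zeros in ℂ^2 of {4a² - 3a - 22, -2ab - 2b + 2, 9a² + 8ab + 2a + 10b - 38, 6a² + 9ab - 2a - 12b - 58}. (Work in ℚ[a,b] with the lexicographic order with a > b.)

Compute a lex Gröbner basis by Buchberger's algorithm.
f_1 = 4a² - 3a - 22, LT = a².
f_2 = -2ab - 2b + 2, LT = ab.
f_3 = 9a² + 8ab + 2a + 10b - 38, LT = a².
f_4 = 6a² + 9ab - 2a - 12b - 58, LT = a².

S(f_1,f_2): lcm = a²b. S = -7/4ab + a - 11/2b.
  leading term ab: subtract (⅞)·f_2 from -7/4ab + a - 11/2b → a - 15/4b - 7/4
  leading term a: no divisor's leading term divides it; move a to the remainder.
  leading term b: no divisor's leading term divides it; move -15/4b to the remainder.
  leading term 1: no divisor's leading term divides it; move -7/4 to the remainder.
  remainder a - 15/4b - 7/4 ≠ 0; add h_5 = a - 15/4b - 7/4 to the basis.

S(f_1,f_3): lcm = a². S = -8/9ab - 35/36a - 10/9b - 23/18.
  leading term ab: subtract (4/9)·f_2 from -8/9ab - 35/36a - 10/9b - 23/18 → -35/36a - 2/9b - 13/6
  leading term a: subtract (-35/36)·h_5 from -35/36a - 2/9b - 13/6 → -557/144b - 557/144
  leading term b: no divisor's leading term divides it; move -557/144b to the remainder.
  leading term 1: no divisor's leading term divides it; move -557/144 to the remainder.
  remainder -557/144b - 557/144 ≠ 0; add h_6 = -557/144b - 557/144 to the basis.

The other S-polynomials (S(f_1,f_4), S(f_2,f_3), S(f_2,f_4), S(f_3,f_4), S(f_1,h_5), S(f_2,h_5), S(f_3,h_5), S(f_4,h_5), S(f_1,h_6), S(f_2,h_6), S(f_3,h_6), S(f_4,h_6), S(h_5,h_6)) all reduce to 0 modulo the current basis, so we have a Gröbner basis.
Inter-reduce: drop elements whose leading term is divisible by another's, tail-reduce, and make monic.
Reduced Gröbner basis: {a + 2, b + 1}.

A lex Gröbner basis eliminates variables successively. Here b + 1 depends only on b, with roots {-1}; lifting each root through the earlier basis elements recovers the full solutions.
  b = -1: the earlier basis element becomes a + 2 = 0, giving a = -2 — point (-2, -1).
Each listed point satisfies every original equation (direct substitution).

{(-2, -1)}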